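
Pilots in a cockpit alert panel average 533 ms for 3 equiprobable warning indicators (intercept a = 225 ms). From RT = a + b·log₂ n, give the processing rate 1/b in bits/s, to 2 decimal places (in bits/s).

5.15 bits/s

Choice component = 533 − 225 = 308 ms over log₂(3) = 1.5850 bits.
b = 308 / 1.5850 = 194.326 ms/bit, so 1/b = 5.146 bits/s.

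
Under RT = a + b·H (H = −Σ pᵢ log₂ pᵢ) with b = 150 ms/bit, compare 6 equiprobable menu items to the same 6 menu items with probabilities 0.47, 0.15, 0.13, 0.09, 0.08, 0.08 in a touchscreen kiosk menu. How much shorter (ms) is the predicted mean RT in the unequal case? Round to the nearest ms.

58 ms

The RT saving is b·ΔH. Equiprobable H₀ = log₂(6) = 2.5850 bits; with the given probabilities H = 2.2008 bits.
b·(H₀ − H) = 150 × (2.5850 − 2.2008) = 57.62 ms.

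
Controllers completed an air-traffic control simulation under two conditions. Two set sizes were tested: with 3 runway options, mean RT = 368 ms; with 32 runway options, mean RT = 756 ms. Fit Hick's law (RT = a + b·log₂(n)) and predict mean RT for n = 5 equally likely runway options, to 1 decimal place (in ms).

451.7 ms

Solve the two-equation system in a and b:
  b = (756 − 368) / (log₂ 32 − log₂ 3) = 388 / (5 − 1.5850) = 113.615 ms/bit
  a = 368 − 113.615 × 1.5850 = 187.924 ms
Then RT(5) = 187.924 + 113.615 × log₂ 5 = 187.924 + 113.615 × 2.3219 ≈ 451.730 ms.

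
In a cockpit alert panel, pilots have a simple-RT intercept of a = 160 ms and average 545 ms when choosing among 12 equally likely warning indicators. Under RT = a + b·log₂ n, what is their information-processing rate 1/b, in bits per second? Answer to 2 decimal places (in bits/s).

9.31 bits/s

Choice component = 545 − 160 = 385 ms over log₂(12) = 3.5850 bits.
b = 385 / 3.5850 = 107.393 ms/bit, so 1/b = 9.312 bits/s.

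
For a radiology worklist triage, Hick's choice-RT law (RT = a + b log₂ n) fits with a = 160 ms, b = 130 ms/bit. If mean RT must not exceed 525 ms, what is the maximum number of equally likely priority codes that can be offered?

Set 160 + 130·log₂ n ≤ 525 → log₂ n ≤ (525 − 160)/130 = 2.8077.
So n ≤ 2^2.8077 = 7.002; the largest integer n is 7.

7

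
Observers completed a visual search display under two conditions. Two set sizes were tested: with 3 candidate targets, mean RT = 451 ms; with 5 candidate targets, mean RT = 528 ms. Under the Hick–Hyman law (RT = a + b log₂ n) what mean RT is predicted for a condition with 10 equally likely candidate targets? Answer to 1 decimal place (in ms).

Solve the two-equation system in a and b:
  b = (528 − 451) / (log₂ 5 − log₂ 3) = 77 / (2.3219 − 1.5850) = 104.482 ms/bit
  a = 451 − 104.482 × 1.5850 = 285.399 ms
Then RT(10) = 285.399 + 104.482 × log₂ 10 = 285.399 + 104.482 × 3.3219 ≈ 632.482 ms.

632.5 ms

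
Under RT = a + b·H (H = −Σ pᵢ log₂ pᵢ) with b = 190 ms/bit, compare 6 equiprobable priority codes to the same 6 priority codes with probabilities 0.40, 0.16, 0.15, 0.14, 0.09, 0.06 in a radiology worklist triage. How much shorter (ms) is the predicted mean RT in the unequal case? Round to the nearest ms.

The RT saving is b·ΔH. Equiprobable H₀ = log₂(6) = 2.5850 bits; with the given probabilities H = 2.3156 bits.
b·(H₀ − H) = 190 × (2.5850 − 2.3156) = 51.17 ms.

51 ms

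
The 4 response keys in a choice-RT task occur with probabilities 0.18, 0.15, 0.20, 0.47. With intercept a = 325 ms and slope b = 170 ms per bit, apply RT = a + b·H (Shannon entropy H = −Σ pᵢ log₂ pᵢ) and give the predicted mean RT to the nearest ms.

Entropy contributions −pᵢ log₂ pᵢ: 0.4453, 0.4105, 0.4644, 0.5120; sum H = 1.8322 bits.
RT = a + bH = 325 + 170·1.8322 = 636.47 ms.

636 ms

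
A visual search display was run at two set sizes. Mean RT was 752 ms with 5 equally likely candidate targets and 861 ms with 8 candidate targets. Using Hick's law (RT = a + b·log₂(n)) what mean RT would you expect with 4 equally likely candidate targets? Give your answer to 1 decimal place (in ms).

700.3 ms

RT is linear in log₂ n, so two points fix the line:
  b = (861 − 752) / (log₂ 8 − log₂ 5) = 109 / (3 − 2.3219) = 160.750 ms/bit
  a = 752 − 160.750 × 2.3219 = 378.750 ms
Then RT(4) = 378.750 + 160.750 × log₂ 4 = 378.750 + 160.750 × 2 ≈ 700.250 ms.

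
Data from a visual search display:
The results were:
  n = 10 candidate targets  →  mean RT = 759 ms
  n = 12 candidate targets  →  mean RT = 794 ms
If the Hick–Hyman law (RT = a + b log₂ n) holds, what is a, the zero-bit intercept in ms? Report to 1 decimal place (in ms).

317.0 ms

Slope: b = (794 − 759) / (log₂ 12 − log₂ 10) = 35/0.2630 = 133.062 ms/bit.
Intercept: a = 759 − 133.062·log₂(10) = 316.976 ms.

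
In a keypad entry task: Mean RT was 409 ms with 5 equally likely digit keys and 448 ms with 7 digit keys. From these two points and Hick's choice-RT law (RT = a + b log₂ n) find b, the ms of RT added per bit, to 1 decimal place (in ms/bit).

Slope: b = (448 − 409) / (log₂ 7 − log₂ 5) = 39/0.4854 = 80.342 ms/bit.

80.3 ms/bit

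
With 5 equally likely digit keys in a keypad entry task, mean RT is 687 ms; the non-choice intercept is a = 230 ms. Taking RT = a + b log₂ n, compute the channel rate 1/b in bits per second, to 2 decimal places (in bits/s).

Choice component = 687 − 230 = 457 ms over log₂(5) = 2.3219 bits.
b = 457 / 2.3219 = 196.819 ms/bit, so 1/b = 5.081 bits/s.

5.08 bits/s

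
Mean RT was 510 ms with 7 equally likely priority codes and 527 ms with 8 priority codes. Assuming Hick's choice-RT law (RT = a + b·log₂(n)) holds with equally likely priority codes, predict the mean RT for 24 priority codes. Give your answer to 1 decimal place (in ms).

666.9 ms

With log₂ n on the abscissa the relation is linear; from the two conditions:
  b = (527 − 510) / (log₂ 8 − log₂ 7) = 17 / (3 − 2.8074) = 88.245 ms/bit
  a = 510 − 88.245 × 2.8074 = 262.264 ms
Then RT(24) = 262.264 + 88.245 × log₂ 24 = 262.264 + 88.245 × 4.5850 ≈ 666.865 ms.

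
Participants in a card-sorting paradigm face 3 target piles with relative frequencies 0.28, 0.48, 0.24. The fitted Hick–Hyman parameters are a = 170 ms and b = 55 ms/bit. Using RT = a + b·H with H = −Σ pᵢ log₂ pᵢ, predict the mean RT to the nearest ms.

H = 0.28·log₂(1/0.28) + 0.48·log₂(1/0.48) + 0.24·log₂(1/0.24) = 1.5166 bits.
RT = 170 + 55 × 1.5166 = 253.41 ms.

253 ms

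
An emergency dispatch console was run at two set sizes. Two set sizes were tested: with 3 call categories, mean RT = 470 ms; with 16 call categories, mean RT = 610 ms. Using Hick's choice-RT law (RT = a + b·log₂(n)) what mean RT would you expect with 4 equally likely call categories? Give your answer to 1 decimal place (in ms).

494.1 ms

Solve the two-equation system in a and b:
  b = (610 − 470) / (log₂ 16 − log₂ 3) = 140 / (4 − 1.5850) = 57.970 ms/bit
  a = 470 − 57.970 × 1.5850 = 378.120 ms
Then RT(4) = 378.120 + 57.970 × log₂ 4 = 378.120 + 57.970 × 2 ≈ 494.060 ms.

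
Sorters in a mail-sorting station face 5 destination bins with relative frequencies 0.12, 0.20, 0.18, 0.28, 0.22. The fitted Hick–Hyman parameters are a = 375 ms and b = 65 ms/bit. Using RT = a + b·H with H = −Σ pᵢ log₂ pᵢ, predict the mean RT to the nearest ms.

523 ms

H = 0.12·log₂(1/0.12) + 0.20·log₂(1/0.20) + 0.18·log₂(1/0.18) + 0.28·log₂(1/0.28) + 0.22·log₂(1/0.22) = 2.2716 bits.
RT = 375 + 65 × 2.2716 = 522.65 ms.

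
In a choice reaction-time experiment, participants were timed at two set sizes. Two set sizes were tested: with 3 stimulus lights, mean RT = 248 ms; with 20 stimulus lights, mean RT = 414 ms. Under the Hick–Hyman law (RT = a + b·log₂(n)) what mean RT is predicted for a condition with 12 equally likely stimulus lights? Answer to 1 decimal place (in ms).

369.3 ms

RT is linear in log₂ n, so two points fix the line:
  b = (414 − 248) / (log₂ 20 − log₂ 3) = 166 / (4.3219 − 1.5850) = 60.651 ms/bit
  a = 248 − 60.651 × 1.5850 = 151.870 ms
Then RT(12) = 151.870 + 60.651 × log₂ 12 = 151.870 + 60.651 × 3.5850 ≈ 369.302 ms.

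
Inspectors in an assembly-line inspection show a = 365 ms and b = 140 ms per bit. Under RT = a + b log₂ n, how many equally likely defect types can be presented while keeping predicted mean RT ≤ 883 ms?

Information budget: (883 − 365)/140 = 3.7000 bits, so n ≤ 2^3.7000 = 12.996 → at most 12.

12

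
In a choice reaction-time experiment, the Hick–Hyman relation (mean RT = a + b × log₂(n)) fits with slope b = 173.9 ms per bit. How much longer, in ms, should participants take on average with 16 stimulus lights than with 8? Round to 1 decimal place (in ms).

173.9 ms

Only the slope matters, since a is common to both: ΔRT = b·log₂(n₂/n₁).
log₂(16) − log₂(8) = log₂(16/8) = log₂(2) = 1.
ΔRT = 173.9 × 1.0000 = 173.900 ms.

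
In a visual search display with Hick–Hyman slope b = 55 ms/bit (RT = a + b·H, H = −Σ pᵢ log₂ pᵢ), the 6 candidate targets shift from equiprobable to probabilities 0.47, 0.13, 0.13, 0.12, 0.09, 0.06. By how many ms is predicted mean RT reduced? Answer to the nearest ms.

21 ms

Equiprobable entropy H₀ = log₂ 6 = 2.5850 bits.
Skewed entropy H = −Σ pᵢ log₂ pᵢ = 2.2005 bits.
ΔRT = b·(H₀ − H) = 55 × 0.3845 = 21.15 ms.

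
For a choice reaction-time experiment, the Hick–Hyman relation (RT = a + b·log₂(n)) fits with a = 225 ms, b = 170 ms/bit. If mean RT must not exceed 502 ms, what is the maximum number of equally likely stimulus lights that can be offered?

Information budget: (502 − 225)/170 = 1.6294 bits, so n ≤ 2^1.6294 = 3.094 → at most 3.

3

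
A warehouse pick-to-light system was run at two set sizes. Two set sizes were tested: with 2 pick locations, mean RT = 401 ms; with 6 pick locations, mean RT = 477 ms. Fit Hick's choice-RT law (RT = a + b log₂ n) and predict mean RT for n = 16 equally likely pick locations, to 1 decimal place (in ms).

Fit slope and intercept:
  b = (477 − 401) / (log₂ 6 − log₂ 2) = 76 / (2.5850 − 1) = 47.951 ms/bit
  a = 401 − 47.951 × 1 = 353.049 ms
Then RT(16) = 353.049 + 47.951 × log₂ 16 = 353.049 + 47.951 × 4 ≈ 544.852 ms.

544.9 ms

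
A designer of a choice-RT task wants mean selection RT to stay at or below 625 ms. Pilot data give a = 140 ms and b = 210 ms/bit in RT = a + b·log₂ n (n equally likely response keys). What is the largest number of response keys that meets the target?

Information budget: (625 − 140)/210 = 2.3095 bits, so n ≤ 2^2.3095 = 4.957 → at most 4.

4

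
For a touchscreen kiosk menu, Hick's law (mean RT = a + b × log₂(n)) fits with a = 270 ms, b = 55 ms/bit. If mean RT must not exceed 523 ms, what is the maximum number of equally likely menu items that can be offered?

Set 270 + 55·log₂ n ≤ 523 → log₂ n ≤ (523 − 270)/55 = 4.6000.
So n ≤ 2^4.6000 = 24.251; the largest integer n is 24.

24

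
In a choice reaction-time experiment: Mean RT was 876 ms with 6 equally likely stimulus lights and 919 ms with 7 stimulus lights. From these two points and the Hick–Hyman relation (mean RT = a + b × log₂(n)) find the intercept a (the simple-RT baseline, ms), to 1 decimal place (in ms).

376.2 ms

Slope: b = (919 − 876) / (log₂ 7 − log₂ 6) = 43/0.2224 = 193.352 ms/bit.
Intercept: a = 876 − 193.352·log₂(6) = 376.193 ms.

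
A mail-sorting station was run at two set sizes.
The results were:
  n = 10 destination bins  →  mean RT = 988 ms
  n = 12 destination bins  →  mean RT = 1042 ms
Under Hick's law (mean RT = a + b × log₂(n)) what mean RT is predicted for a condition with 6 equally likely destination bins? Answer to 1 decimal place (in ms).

RT is linear in log₂ n, so two points fix the line:
  b = (1042 − 988) / (log₂ 12 − log₂ 10) = 54 / (3.5850 − 3.3219) = 205.296 ms/bit
  a = 988 − 205.296 × 3.3219 = 306.020 ms
Then RT(6) = 306.020 + 205.296 × log₂ 6 = 306.020 + 205.296 × 2.5850 ≈ 836.704 ms.

836.7 ms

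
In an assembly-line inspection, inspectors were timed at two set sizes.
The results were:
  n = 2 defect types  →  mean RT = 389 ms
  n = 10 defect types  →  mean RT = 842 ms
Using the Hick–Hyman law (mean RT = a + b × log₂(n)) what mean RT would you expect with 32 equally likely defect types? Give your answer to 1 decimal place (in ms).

Fit slope and intercept:
  b = (842 − 389) / (log₂ 10 − log₂ 2) = 453 / (3.3219 − 1) = 195.096 ms/bit
  a = 389 − 195.096 × 1 = 193.904 ms
Then RT(32) = 193.904 + 195.096 × log₂ 32 = 193.904 + 195.096 × 5 ≈ 1169.386 ms.

1169.4 ms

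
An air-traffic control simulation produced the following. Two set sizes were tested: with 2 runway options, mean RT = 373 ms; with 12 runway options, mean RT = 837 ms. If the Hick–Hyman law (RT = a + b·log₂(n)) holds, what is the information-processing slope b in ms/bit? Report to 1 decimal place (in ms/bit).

Slope: b = (837 − 373) / (log₂ 12 − log₂ 2) = 464/2.5850 = 179.500 ms/bit.

179.5 ms/bit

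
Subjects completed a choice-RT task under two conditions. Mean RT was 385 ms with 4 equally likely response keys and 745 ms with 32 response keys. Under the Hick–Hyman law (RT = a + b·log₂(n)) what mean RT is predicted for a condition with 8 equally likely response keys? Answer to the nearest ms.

Fit slope and intercept:
  b = (745 − 385) / (log₂ 32 − log₂ 4) = 360 / (5 − 2) = 120 ms/bit
  a = 385 − 120 × 2 = 145 ms
Then RT(8) = 145 + 120 × log₂ 8 = 145 + 120 × 3 ≈ 505.000 ms.

505 ms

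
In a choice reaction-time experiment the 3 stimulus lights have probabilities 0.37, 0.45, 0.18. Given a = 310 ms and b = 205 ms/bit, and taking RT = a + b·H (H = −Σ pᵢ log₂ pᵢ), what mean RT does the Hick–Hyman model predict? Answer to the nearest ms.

616 ms

Entropy contributions −pᵢ log₂ pᵢ: 0.5307, 0.5184, 0.4453; sum H = 1.4944 bits.
RT = a + bH = 310 + 205·1.4944 = 616.36 ms.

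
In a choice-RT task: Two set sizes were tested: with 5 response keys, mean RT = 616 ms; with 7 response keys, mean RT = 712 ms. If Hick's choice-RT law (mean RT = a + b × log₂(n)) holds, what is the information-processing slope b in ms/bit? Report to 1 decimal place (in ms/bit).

Slope: b = (712 − 616) / (log₂ 7 − log₂ 5) = 96/0.4854 = 197.764 ms/bit.

197.8 ms/bit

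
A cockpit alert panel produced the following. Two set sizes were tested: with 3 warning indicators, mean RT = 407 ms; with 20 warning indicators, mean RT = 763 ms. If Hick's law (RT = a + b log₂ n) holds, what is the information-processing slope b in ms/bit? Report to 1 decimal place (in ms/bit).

130.1 ms/bit

Slope: b = (763 − 407) / (log₂ 20 − log₂ 3) = 356/2.7370 = 130.071 ms/bit.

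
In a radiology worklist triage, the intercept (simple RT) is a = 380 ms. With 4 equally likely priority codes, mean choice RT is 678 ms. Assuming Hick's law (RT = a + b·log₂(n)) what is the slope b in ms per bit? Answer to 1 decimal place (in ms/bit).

149.0 ms/bit

4 alternatives carry log₂ 4 = 2 bits; the choice cost is 678 − 380 = 298 ms, so b = 298/2 = 149.000 ms/bit.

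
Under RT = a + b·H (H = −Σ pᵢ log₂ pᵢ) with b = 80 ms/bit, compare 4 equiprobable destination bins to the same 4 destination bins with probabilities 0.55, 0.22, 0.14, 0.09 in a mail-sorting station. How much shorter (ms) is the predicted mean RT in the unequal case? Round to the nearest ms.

27 ms

The RT saving is b·ΔH. Equiprobable H₀ = log₂(4) = 2.0000 bits; with the given probabilities H = 1.6647 bits.
b·(H₀ − H) = 80 × (2.0000 − 1.6647) = 26.82 ms.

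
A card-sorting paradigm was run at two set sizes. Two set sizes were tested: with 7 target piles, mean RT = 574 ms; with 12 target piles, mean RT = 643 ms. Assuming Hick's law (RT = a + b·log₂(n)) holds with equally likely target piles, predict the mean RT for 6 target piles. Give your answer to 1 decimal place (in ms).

554.3 ms

RT is linear in log₂ n, so two points fix the line:
  b = (643 − 574) / (log₂ 12 − log₂ 7) = 69 / (3.5850 − 2.8074) = 88.734 ms/bit
  a = 574 − 88.734 × 2.8074 = 324.893 ms
Then RT(6) = 324.893 + 88.734 × log₂ 6 = 324.893 + 88.734 × 2.5850 ≈ 554.266 ms.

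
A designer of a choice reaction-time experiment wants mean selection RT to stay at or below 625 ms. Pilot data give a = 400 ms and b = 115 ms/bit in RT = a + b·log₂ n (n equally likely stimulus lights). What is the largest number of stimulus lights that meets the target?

3

Set 400 + 115·log₂ n ≤ 625 → log₂ n ≤ (625 − 400)/115 = 1.9565.
So n ≤ 2^1.9565 = 3.881; the largest integer n is 3.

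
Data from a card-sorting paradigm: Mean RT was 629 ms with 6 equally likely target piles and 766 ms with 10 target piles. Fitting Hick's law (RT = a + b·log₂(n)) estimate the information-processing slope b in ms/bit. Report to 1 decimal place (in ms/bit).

The slope on a log₂ axis is (766 − 629) / (3.3219 − 2.5850) = 185.897 ms/bit.

185.9 ms/bit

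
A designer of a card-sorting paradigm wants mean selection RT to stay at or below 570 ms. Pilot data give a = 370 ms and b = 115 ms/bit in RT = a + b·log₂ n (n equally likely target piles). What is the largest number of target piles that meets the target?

Set 370 + 115·log₂ n ≤ 570 → log₂ n ≤ (570 − 370)/115 = 1.7391.
So n ≤ 2^1.7391 = 3.338; the largest integer n is 3.

3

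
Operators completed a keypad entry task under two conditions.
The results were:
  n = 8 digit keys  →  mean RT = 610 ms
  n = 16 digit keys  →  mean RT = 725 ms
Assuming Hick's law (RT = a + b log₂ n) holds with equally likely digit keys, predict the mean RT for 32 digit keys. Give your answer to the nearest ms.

RT is linear in log₂ n, so two points fix the line:
  b = (725 − 610) / (log₂ 16 − log₂ 8) = 115 / (4 − 3) = 115 ms/bit
  a = 610 − 115 × 3 = 265 ms
Then RT(32) = 265 + 115 × log₂ 32 = 265 + 115 × 5 ≈ 840.000 ms.

840 ms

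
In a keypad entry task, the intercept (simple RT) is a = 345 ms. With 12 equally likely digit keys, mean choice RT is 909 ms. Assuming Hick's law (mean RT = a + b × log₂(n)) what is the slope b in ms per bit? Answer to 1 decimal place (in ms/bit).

log₂(12) = 3.5850 bits.
b = (RT − a)/log₂ n = (909 − 345) / 3.5850 = 157.324 ms/bit.

157.3 ms/bit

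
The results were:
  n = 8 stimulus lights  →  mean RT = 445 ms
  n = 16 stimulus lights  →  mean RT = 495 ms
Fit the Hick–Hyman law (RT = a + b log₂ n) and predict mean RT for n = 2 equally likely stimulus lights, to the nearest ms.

345 ms

RT is linear in log₂ n, so two points fix the line:
  b = (495 − 445) / (log₂ 16 − log₂ 8) = 50 / (4 − 3) = 50 ms/bit
  a = 445 − 50 × 3 = 295 ms
Then RT(2) = 295 + 50 × log₂ 2 = 295 + 50 × 1 ≈ 345.000 ms.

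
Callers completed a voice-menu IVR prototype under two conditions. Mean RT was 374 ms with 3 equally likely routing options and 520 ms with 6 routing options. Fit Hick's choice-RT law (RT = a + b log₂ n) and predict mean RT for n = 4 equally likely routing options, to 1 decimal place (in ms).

434.6 ms

With log₂ n on the abscissa the relation is linear; from the two conditions:
  b = (520 − 374) / (log₂ 6 − log₂ 3) = 146 / (2.5850 − 1.5850) = 146.000 ms/bit
  a = 374 − 146.000 × 1.5850 = 142.595 ms
Then RT(4) = 142.595 + 146.000 × log₂ 4 = 142.595 + 146.000 × 2 ≈ 434.595 ms.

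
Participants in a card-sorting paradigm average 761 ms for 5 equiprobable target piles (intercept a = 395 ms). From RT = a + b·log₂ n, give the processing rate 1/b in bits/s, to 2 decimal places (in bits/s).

6.34 bits/s

b = (761 − 395)/log₂ 5 = 366/2.3219 = 157.628 ms per bit = 0.15763 s/bit; the reciprocal is 6.344 bits/s.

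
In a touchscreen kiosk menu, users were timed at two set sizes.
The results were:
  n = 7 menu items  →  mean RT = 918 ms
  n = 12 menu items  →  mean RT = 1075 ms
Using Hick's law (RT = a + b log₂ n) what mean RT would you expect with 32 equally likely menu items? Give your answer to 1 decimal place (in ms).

RT is linear in log₂ n, so two points fix the line:
  b = (1075 − 918) / (log₂ 12 − log₂ 7) = 157 / (3.5850 − 2.8074) = 201.901 ms/bit
  a = 918 − 201.901 × 2.8074 = 351.191 ms
Then RT(32) = 351.191 + 201.901 × log₂ 32 = 351.191 + 201.901 × 5 ≈ 1360.698 ms.

1360.7 ms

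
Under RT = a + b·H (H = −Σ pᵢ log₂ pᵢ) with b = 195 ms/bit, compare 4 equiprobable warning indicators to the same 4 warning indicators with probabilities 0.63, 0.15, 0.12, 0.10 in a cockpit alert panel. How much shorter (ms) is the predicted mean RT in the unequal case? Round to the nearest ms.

92 ms

The RT saving is b·ΔH. Equiprobable H₀ = log₂(4) = 2.0000 bits; with the given probabilities H = 1.5297 bits.
b·(H₀ − H) = 195 × (2.0000 − 1.5297) = 91.70 ms.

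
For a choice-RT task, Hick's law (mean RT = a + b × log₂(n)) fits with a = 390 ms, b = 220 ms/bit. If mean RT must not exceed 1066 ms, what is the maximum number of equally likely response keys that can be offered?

8

Set 390 + 220·log₂ n ≤ 1066 → log₂ n ≤ (1066 − 390)/220 = 3.0727.
So n ≤ 2^3.0727 = 8.414; the largest integer n is 8.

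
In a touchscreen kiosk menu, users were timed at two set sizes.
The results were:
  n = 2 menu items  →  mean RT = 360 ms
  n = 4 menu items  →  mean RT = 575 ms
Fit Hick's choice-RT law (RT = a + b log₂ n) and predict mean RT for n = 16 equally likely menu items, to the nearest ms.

1005 ms

Fit slope and intercept:
  b = (575 − 360) / (log₂ 4 − log₂ 2) = 215 / (2 − 1) = 215 ms/bit
  a = 360 − 215 × 1 = 145 ms
Then RT(16) = 145 + 215 × log₂ 16 = 145 + 215 × 4 ≈ 1005.000 ms.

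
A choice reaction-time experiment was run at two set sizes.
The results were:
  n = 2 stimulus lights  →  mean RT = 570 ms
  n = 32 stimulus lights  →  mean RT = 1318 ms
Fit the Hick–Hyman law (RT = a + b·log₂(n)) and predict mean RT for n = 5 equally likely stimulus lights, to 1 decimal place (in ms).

Fit slope and intercept:
  b = (1318 − 570) / (log₂ 32 − log₂ 2) = 748 / (5 − 1) = 187.000 ms/bit
  a = 570 − 187.000 × 1 = 383.000 ms
Then RT(5) = 383.000 + 187.000 × log₂ 5 = 383.000 + 187.000 × 2.3219 ≈ 817.201 ms.

817.2 ms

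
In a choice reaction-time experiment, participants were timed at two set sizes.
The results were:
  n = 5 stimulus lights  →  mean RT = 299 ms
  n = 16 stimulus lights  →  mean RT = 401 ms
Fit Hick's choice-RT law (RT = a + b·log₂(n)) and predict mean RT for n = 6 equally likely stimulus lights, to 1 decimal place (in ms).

Fit slope and intercept:
  b = (401 − 299) / (log₂ 16 − log₂ 5) = 102 / (4 − 2.3219) = 60.784 ms/bit
  a = 299 − 60.784 × 2.3219 = 157.864 ms
Then RT(6) = 157.864 + 60.784 × log₂ 6 = 157.864 + 60.784 × 2.5850 ≈ 314.988 ms.

315.0 ms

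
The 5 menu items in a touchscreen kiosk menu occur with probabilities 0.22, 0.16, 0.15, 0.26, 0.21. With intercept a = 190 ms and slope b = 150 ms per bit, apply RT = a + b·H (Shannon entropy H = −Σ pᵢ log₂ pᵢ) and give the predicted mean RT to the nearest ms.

534 ms

H = 0.22·log₂(1/0.22) + 0.16·log₂(1/0.16) + 0.15·log₂(1/0.15) + 0.26·log₂(1/0.26) + 0.21·log₂(1/0.21) = 2.2922 bits.
RT = 190 + 150 × 2.2922 = 533.84 ms.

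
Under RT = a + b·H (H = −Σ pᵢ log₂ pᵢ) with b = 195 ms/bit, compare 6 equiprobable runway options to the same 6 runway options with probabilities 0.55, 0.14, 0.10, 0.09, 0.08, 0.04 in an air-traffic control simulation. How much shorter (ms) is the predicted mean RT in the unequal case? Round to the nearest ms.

Equiprobable entropy H₀ = log₂ 6 = 2.5850 bits.
Skewed entropy H = −Σ pᵢ log₂ pᵢ = 1.9936 bits.
ΔRT = b·(H₀ − H) = 195 × 0.5914 = 115.32 ms.

115 ms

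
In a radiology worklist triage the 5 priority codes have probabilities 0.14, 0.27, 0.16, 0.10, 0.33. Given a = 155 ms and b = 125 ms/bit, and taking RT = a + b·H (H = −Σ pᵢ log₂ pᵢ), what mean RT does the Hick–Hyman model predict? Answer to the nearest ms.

429 ms

H = 0.14·log₂(1/0.14) + 0.27·log₂(1/0.27) + 0.16·log₂(1/0.16) + 0.10·log₂(1/0.10) + 0.33·log₂(1/0.33) = 2.1902 bits.
RT = 155 + 125 × 2.1902 = 428.77 ms.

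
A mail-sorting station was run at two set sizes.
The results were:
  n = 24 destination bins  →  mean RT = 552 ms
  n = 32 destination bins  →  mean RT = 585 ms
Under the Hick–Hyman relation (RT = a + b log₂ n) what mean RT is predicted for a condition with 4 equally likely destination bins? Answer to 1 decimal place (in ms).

346.5 ms

RT is linear in log₂ n, so two points fix the line:
  b = (585 − 552) / (log₂ 32 − log₂ 24) = 33 / (5 − 4.5850) = 79.511 ms/bit
  a = 552 − 79.511 × 4.5850 = 187.446 ms
Then RT(4) = 187.446 + 79.511 × log₂ 4 = 187.446 + 79.511 × 2 ≈ 346.467 ms.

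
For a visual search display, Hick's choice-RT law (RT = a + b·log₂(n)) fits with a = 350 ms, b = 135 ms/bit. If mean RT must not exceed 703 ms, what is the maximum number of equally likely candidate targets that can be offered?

Information budget: (703 − 350)/135 = 2.6148 bits, so n ≤ 2^2.6148 = 6.125 → at most 6.

6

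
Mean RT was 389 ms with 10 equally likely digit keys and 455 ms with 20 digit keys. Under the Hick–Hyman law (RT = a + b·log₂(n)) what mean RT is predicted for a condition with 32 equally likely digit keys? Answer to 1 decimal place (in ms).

499.8 ms

With log₂ n on the abscissa the relation is linear; from the two conditions:
  b = (455 − 389) / (log₂ 20 − log₂ 10) = 66 / (4.3219 − 3.3219) = 66.000 ms/bit
  a = 389 − 66.000 × 3.3219 = 169.753 ms
Then RT(32) = 169.753 + 66.000 × log₂ 32 = 169.753 + 66.000 × 5 ≈ 499.753 ms.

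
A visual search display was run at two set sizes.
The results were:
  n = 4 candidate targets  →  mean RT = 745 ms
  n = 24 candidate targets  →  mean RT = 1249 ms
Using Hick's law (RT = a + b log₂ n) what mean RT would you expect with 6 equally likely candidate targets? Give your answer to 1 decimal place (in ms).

859.1 ms

Solve the two-equation system in a and b:
  b = (1249 − 745) / (log₂ 24 − log₂ 4) = 504 / (4.5850 − 2) = 194.974 ms/bit
  a = 745 − 194.974 × 2 = 355.052 ms
Then RT(6) = 355.052 + 194.974 × log₂ 6 = 355.052 + 194.974 × 2.5850 ≈ 859.052 ms.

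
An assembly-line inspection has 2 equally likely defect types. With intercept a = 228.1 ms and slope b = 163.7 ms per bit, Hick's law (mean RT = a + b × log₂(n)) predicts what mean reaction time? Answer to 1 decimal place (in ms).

391.8 ms

log₂(2) = 1 bits, so RT = 228.1 + 163.7 × 1 ≈ 391.800 ms.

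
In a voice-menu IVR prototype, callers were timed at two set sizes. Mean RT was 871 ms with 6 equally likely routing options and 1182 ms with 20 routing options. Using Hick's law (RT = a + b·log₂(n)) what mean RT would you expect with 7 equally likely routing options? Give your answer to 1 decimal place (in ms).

Solve the two-equation system in a and b:
  b = (1182 − 871) / (log₂ 20 − log₂ 6) = 311 / (4.3219 − 2.5850) = 179.048 ms/bit
  a = 871 − 179.048 × 2.5850 = 408.168 ms
Then RT(7) = 408.168 + 179.048 × log₂ 7 = 408.168 + 179.048 × 2.8074 ≈ 910.819 ms.

910.8 ms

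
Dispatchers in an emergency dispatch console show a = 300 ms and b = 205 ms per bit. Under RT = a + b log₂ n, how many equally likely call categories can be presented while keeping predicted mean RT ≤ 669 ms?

3

Information budget: (669 − 300)/205 = 1.8000 bits, so n ≤ 2^1.8000 = 3.482 → at most 3.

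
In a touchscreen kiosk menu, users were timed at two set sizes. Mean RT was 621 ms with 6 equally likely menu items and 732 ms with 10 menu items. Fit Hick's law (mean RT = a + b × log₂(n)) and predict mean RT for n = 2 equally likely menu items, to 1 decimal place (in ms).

382.3 ms

Solve the two-equation system in a and b:
  b = (732 − 621) / (log₂ 10 − log₂ 6) = 111 / (3.3219 − 2.5850) = 150.618 ms/bit
  a = 621 − 150.618 × 2.5850 = 231.659 ms
Then RT(2) = 231.659 + 150.618 × log₂ 2 = 231.659 + 150.618 × 1 ≈ 382.277 ms.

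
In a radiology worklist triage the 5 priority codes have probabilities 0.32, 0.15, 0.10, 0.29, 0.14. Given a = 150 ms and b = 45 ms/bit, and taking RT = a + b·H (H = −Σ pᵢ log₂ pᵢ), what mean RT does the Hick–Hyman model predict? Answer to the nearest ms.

248 ms

Entropy contributions −pᵢ log₂ pᵢ: 0.5260, 0.4105, 0.3322, 0.5179, 0.3971; sum H = 2.1838 bits.
RT = a + bH = 150 + 45·2.1838 = 248.27 ms.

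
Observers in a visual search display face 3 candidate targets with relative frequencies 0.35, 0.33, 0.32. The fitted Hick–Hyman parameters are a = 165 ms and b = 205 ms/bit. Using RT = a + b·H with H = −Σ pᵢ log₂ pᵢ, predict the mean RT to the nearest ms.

490 ms

Entropy contributions −pᵢ log₂ pᵢ: 0.5301, 0.5278, 0.5260; sum H = 1.5840 bits.
RT = a + bH = 165 + 205·1.5840 = 489.71 ms.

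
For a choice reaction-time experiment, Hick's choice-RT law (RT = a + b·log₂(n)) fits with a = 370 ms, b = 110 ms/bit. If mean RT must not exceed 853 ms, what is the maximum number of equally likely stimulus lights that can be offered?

110·log₂ n ≤ 853 − 370 = 483, giving log₂ n ≤ 4.3909 and n ≤ 20.980. The largest whole number is 20.

20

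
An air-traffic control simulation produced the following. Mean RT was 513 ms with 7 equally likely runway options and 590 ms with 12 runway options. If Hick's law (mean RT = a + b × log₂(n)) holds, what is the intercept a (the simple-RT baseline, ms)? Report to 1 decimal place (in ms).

235.0 ms

b = (RT₂ − RT₁)/(log₂ n₂ − log₂ n₁) = (590 − 513)/(3.5850 − 2.8074) = 99.022 ms/bit.
a = RT₁ − b·log₂ n₁ = 513 − 99.022 × 2.8074 = 235.011 ms.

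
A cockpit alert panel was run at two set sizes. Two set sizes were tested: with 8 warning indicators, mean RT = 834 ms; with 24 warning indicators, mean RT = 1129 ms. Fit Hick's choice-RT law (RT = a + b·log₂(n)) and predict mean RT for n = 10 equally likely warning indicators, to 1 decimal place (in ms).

Fit slope and intercept:
  b = (1129 − 834) / (log₂ 24 − log₂ 8) = 295 / (4.5850 − 3) = 186.124 ms/bit
  a = 834 − 186.124 × 3 = 275.627 ms
Then RT(10) = 275.627 + 186.124 × log₂ 10 = 275.627 + 186.124 × 3.3219 ≈ 893.919 ms.

893.9 ms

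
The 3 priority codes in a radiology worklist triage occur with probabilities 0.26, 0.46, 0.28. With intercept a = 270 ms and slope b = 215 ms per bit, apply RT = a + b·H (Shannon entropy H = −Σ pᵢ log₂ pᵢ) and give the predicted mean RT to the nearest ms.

Entropy contributions −pᵢ log₂ pᵢ: 0.5053, 0.5153, 0.5142; sum H = 1.5348 bits.
RT = a + bH = 270 + 215·1.5348 = 599.99 ms.

600 ms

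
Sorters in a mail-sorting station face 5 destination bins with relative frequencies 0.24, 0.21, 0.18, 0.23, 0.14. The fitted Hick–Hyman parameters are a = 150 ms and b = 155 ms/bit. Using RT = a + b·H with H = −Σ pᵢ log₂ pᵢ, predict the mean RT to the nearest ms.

506 ms

Entropy contributions −pᵢ log₂ pᵢ: 0.4941, 0.4728, 0.4453, 0.4877, 0.3971; sum H = 2.2970 bits.
RT = a + bH = 150 + 155·2.2970 = 506.04 ms.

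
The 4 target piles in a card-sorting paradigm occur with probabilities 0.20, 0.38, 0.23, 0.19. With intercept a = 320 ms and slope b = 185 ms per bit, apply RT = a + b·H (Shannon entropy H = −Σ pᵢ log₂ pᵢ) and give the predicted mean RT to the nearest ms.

678 ms

H = 0.20·log₂(1/0.20) + 0.38·log₂(1/0.38) + 0.23·log₂(1/0.23) + 0.19·log₂(1/0.19) = 1.9377 bits.
RT = 320 + 185 × 1.9377 = 678.48 ms.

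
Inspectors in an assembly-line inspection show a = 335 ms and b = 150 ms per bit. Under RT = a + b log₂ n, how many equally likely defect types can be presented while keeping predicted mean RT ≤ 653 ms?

4

Information budget: (653 − 335)/150 = 2.1200 bits, so n ≤ 2^2.1200 = 4.347 → at most 4.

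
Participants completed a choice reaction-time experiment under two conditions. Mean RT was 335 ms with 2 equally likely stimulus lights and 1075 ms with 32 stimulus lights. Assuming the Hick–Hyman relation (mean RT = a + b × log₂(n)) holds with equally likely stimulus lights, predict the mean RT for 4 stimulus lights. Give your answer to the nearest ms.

520 ms

Fit slope and intercept:
  b = (1075 − 335) / (log₂ 32 − log₂ 2) = 740 / (5 − 1) = 185 ms/bit
  a = 335 − 185 × 1 = 150 ms
Then RT(4) = 150 + 185 × log₂ 4 = 150 + 185 × 2 ≈ 520.000 ms.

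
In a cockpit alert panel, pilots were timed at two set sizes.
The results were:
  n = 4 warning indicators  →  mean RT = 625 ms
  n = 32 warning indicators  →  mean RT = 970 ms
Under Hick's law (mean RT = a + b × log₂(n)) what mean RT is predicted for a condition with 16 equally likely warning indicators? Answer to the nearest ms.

Fit slope and intercept:
  b = (970 − 625) / (log₂ 32 − log₂ 4) = 345 / (5 − 2) = 115 ms/bit
  a = 625 − 115 × 2 = 395 ms
Then RT(16) = 395 + 115 × log₂ 16 = 395 + 115 × 4 ≈ 855.000 ms.

855 ms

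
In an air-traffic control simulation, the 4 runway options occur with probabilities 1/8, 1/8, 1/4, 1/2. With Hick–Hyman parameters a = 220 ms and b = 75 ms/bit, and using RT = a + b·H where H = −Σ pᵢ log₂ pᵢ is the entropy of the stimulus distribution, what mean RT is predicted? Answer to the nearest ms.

351 ms

H = −Σ pᵢ log₂ pᵢ = 0.125·3 + 0.125·3 + 0.25·2 + 0.5·1 = 1.750 bits.
RT = 220 + 75 × 1.750 = 351.25 ms.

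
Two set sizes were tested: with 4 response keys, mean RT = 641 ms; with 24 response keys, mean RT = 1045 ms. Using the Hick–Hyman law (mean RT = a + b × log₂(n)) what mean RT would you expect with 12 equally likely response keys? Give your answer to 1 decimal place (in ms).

RT is linear in log₂ n, so two points fix the line:
  b = (1045 − 641) / (log₂ 24 − log₂ 4) = 404 / (4.5850 − 2) = 156.289 ms/bit
  a = 641 − 156.289 × 2 = 328.423 ms
Then RT(12) = 328.423 + 156.289 × log₂ 12 = 328.423 + 156.289 × 3.5850 ≈ 888.711 ms.

888.7 ms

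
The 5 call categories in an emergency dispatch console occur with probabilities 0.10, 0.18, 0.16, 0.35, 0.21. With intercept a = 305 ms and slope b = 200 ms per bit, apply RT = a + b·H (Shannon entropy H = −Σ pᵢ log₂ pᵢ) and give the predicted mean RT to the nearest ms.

Entropy contributions −pᵢ log₂ pᵢ: 0.3322, 0.4453, 0.4230, 0.5301, 0.4728; sum H = 2.2034 bits.
RT = a + bH = 305 + 200·2.2034 = 745.69 ms.

746 ms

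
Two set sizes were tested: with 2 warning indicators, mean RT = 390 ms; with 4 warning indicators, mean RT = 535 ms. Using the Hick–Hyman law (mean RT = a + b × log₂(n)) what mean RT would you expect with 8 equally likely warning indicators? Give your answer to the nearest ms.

RT is linear in log₂ n, so two points fix the line:
  b = (535 − 390) / (log₂ 4 − log₂ 2) = 145 / (2 − 1) = 145 ms/bit
  a = 390 − 145 × 1 = 245 ms
Then RT(8) = 245 + 145 × log₂ 8 = 245 + 145 × 3 ≈ 680.000 ms.

680 ms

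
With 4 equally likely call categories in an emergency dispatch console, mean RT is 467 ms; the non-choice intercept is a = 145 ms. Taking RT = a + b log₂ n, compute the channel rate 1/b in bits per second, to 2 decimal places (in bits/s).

b = (467 − 145)/log₂ 4 = 322/2 = 161.000 ms per bit = 0.16100 s/bit; the reciprocal is 6.211 bits/s.

6.21 bits/s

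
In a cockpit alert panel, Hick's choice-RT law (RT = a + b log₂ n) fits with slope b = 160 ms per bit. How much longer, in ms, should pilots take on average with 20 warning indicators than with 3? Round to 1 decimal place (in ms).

The intercept a cancels: ΔRT = b·(log₂ n₂ − log₂ n₁) = b·log₂(n₂/n₁).
log₂(20) − log₂(3) = 4.3219 − 1.5850 = 2.7370.
ΔRT = 160 × 2.7370 = 437.914 ms.

437.9 ms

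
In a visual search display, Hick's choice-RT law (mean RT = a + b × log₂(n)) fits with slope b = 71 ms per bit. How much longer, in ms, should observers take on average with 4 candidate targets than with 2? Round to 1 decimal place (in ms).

71.0 ms

Only the slope matters, since a is common to both: ΔRT = b·log₂(n₂/n₁).
log₂(4) − log₂(2) = log₂(4/2) = log₂(2) = 1.
ΔRT = 71 × 1.0000 = 71.000 ms.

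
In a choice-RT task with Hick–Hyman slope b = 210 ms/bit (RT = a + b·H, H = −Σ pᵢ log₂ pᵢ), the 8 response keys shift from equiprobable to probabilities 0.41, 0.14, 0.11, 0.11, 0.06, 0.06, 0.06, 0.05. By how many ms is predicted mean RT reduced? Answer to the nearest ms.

Equiprobable entropy H₀ = log₂ 8 = 3.0000 bits.
Skewed entropy H = −Σ pᵢ log₂ pᵢ = 2.5718 bits.
ΔRT = b·(H₀ − H) = 210 × 0.4282 = 89.93 ms.

90 ms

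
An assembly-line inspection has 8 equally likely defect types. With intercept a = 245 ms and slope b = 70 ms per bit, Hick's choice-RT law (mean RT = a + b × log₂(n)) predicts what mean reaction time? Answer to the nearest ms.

log₂(8) = 3 bits, so RT = 245 + 70 × 3 ≈ 455.000 ms.

455 ms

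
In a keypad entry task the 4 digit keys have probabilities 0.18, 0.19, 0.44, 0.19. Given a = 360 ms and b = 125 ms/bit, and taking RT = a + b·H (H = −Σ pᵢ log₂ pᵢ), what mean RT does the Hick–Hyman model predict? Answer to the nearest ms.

Entropy contributions −pᵢ log₂ pᵢ: 0.4453, 0.4552, 0.5211, 0.4552; sum H = 1.8769 bits.
RT = a + bH = 360 + 125·1.8769 = 594.61 ms.

595 ms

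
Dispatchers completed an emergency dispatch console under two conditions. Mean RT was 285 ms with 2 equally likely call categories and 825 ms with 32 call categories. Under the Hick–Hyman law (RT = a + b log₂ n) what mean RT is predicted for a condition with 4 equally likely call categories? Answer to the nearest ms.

420 ms

Fit slope and intercept:
  b = (825 − 285) / (log₂ 32 − log₂ 2) = 540 / (5 − 1) = 135 ms/bit
  a = 285 − 135 × 1 = 150 ms
Then RT(4) = 150 + 135 × log₂ 4 = 150 + 135 × 2 ≈ 420.000 ms.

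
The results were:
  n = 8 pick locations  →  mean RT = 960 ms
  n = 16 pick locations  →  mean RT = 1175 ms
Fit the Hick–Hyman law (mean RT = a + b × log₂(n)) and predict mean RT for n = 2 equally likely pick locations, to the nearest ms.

530 ms

RT is linear in log₂ n, so two points fix the line:
  b = (1175 − 960) / (log₂ 16 − log₂ 8) = 215 / (4 − 3) = 215 ms/bit
  a = 960 − 215 × 3 = 315 ms
Then RT(2) = 315 + 215 × log₂ 2 = 315 + 215 × 1 ≈ 530.000 ms.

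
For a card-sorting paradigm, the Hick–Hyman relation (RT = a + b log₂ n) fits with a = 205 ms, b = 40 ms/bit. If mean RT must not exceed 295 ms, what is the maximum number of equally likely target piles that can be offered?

Information budget: (295 − 205)/40 = 2.2500 bits, so n ≤ 2^2.2500 = 4.757 → at most 4.

4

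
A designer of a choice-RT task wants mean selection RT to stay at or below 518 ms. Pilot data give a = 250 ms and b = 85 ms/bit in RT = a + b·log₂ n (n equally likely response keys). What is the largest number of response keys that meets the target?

8

85·log₂ n ≤ 518 − 250 = 268, giving log₂ n ≤ 3.1529 and n ≤ 8.895. The largest whole number is 8.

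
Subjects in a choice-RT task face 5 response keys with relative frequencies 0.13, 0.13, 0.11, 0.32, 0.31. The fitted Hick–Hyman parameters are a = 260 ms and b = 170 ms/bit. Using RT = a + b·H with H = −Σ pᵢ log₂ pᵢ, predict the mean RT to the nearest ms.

Entropy contributions −pᵢ log₂ pᵢ: 0.3826, 0.3826, 0.3503, 0.5260, 0.5238; sum H = 2.1654 bits.
RT = a + bH = 260 + 170·2.1654 = 628.12 ms.

628 ms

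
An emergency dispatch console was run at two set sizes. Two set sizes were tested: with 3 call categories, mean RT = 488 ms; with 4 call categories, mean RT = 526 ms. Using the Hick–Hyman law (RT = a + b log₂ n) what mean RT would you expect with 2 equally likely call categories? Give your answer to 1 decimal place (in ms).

Solve the two-equation system in a and b:
  b = (526 − 488) / (log₂ 4 − log₂ 3) = 38 / (2 − 1.5850) = 91.558 ms/bit
  a = 488 − 91.558 × 1.5850 = 342.884 ms
Then RT(2) = 342.884 + 91.558 × log₂ 2 = 342.884 + 91.558 × 1 ≈ 434.442 ms.

434.4 ms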